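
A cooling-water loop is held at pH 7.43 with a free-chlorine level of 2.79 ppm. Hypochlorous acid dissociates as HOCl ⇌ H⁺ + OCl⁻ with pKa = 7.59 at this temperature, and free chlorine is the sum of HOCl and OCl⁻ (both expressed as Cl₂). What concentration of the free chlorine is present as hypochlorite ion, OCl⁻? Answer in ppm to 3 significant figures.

[OCl⁻]/[HOCl] = 10^(pH − pKa) = 10^(7.43 − 7.59) = 10^-0.16 = 0.6918.
Fraction as HOCl = 1 / (1 + 0.6918) = 0.5911.
OCl⁻ = (1 − 0.5911) × 2.79 ppm = 1.141 ppm.

1.14 ppm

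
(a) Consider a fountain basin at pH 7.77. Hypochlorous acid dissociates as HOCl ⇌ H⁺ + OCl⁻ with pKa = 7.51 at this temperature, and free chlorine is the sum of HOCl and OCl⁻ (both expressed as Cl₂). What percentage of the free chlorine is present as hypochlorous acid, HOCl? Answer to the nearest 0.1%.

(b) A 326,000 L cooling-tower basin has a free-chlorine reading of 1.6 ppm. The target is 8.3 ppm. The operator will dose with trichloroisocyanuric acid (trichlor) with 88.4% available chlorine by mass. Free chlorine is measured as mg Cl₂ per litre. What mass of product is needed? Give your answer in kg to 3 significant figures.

(a) 35.5%; (b) 2.47 kg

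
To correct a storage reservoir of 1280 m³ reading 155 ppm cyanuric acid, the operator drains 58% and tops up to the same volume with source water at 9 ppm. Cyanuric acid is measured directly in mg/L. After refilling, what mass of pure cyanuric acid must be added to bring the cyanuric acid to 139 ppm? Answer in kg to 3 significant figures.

87.9 kg

Volume: 1280 m³ = 1,280,000 L.
After draining 58% and refilling: 155 × 0.42 + 9 × 0.58 = 70.32 ppm.
Deficit to target: 139 − 70.32 = 68.68 mg/L.
Mass: 68.68 mg/L × 1,280,000 L = 87,910 g cyanuric acid.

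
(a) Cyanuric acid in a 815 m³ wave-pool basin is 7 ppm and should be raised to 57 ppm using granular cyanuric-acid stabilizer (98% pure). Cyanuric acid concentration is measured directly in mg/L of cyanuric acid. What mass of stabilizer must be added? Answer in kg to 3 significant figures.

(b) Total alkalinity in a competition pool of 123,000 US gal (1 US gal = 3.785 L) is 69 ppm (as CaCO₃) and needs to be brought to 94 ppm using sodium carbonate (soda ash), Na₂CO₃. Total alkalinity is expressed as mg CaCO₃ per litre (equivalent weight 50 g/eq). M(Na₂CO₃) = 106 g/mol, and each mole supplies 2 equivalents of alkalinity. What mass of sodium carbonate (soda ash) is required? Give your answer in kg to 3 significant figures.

(a) Volume: 815 m³ = 815,000 L.
(a) CYA to add: (57 − 7) = 50 mg/L × 815,000 L = 40,750 g cyanuric acid.
(a) At 98% purity: 40,750 / 0.98 = 41,580 g product.

(b) Volume: 123,000 US gal × 3.785 L/gal = 465,555 L.
(b) Alkalinity to add: (94 − 69) = 25 mg/L as CaCO₃ × 465,555 L = 11,640 g as CaCO₃.
(b) Equivalents: 11,640 g ÷ 50 g/eq = 232.8 eq.
(b) Each mole of Na₂CO₃ supplies 2 eq, so 232.8 / 2 = 116.4 mol.
(b) Mass: 116.4 mol × 106 g/mol = 12,340 g.

(a) 41.6 kg; (b) 12.3 kg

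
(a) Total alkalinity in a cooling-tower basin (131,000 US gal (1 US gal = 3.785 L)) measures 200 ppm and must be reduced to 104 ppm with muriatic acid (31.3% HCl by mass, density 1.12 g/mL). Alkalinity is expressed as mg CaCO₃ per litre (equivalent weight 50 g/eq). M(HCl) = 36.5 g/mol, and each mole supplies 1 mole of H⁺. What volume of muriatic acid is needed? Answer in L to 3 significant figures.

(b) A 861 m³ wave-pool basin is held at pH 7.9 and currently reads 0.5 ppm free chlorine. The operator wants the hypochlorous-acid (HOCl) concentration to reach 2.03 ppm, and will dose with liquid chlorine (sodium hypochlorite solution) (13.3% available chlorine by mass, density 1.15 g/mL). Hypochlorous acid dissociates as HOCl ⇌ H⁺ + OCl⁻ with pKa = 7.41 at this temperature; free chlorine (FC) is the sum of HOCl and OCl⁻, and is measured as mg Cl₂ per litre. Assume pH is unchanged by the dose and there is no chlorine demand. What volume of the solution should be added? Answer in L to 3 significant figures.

(a) 99.1 L; (b) 43.9 L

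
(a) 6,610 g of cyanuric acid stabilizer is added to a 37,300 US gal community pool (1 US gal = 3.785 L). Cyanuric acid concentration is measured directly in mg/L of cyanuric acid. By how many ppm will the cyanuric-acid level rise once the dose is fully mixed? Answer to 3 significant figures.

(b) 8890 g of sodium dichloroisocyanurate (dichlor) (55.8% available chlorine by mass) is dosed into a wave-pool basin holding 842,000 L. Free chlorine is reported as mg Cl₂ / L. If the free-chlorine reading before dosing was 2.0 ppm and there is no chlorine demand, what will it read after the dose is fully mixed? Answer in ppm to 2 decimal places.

(a) Volume: 37,300 US gal × 3.785 L/gal = 141,180 L.
(a) Rise: 6,610 g / 141,180 L × 1000 = 46.82 mg/L.

(b) Available chlorine delivered: 8890 g × 0.558 = 4961 g as Cl₂.
(b) Concentration rise: 4961 g / 842,000 L = 5.891 mg/L = 5.89 ppm.
(b) Final FC: 2.0 + 5.89 = 7.89 ppm.

(a) 46.8 ppm; (b) 7.89 ppm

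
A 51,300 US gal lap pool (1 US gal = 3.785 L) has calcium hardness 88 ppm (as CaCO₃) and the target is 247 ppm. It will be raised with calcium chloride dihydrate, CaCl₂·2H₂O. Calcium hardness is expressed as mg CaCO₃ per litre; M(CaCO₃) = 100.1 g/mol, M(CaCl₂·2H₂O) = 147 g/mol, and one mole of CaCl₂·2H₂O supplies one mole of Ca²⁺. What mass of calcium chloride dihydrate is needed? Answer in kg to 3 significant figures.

Volume: 51,300 US gal × 3.785 L/gal = 194,170 L.
Hardness to add: (247 − 88) = 159 mg/L as CaCO₃ × 194,170 L = 30,870 g as CaCO₃.
Moles of Ca²⁺ (1 mol Ca²⁺ ≡ 1 mol CaCO₃): 30,870 / 100.1 g/mol = 308.4 mol.
Mass of CaCl₂·2H₂O: 308.4 × 147 = 45,340 g.

45.3 kg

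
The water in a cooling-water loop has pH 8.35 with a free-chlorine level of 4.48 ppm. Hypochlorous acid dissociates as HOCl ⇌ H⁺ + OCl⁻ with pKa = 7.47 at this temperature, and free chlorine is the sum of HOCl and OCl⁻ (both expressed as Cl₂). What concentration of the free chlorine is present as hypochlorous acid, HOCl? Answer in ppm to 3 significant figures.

0.522 ppm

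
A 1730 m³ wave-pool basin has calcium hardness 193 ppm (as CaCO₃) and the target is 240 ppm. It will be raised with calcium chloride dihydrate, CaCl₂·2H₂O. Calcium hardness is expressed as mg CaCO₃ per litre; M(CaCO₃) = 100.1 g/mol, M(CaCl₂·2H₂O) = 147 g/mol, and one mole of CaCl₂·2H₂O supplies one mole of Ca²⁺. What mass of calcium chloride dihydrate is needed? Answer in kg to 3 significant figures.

119 kg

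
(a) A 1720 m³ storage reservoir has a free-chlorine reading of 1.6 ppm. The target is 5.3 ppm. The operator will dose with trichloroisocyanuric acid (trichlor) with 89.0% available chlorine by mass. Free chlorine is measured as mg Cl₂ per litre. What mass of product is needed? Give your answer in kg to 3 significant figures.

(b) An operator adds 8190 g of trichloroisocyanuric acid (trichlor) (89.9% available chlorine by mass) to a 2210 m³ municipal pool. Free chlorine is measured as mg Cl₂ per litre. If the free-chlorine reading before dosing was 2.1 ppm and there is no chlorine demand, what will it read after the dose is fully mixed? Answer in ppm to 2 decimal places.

(a) 7.15 kg; (b) 5.43 ppm

(a) Volume: 1720 m³ = 1,720,000 L.
(a) Chlorine deficit: 5.3 − 1.6 = 3.7 ppm = 3.7 mg/L as Cl₂.
(a) Cl₂ equivalent needed: 3.7 mg/L × 1,720,000 L = 6,364,000 mg = 6364 g.
(a) Product at 89.0% available chlorine: 6364 / 0.89 = 7151 g.

(b) Volume: 2210 m³ = 2,210,000 L.
(b) Available chlorine delivered: 8190 g × 0.899 = 7363 g as Cl₂.
(b) Concentration rise: 7363 g / 2,210,000 L = 3.332 mg/L = 3.33 ppm.
(b) Final FC: 2.1 + 3.33 = 5.43 ppm.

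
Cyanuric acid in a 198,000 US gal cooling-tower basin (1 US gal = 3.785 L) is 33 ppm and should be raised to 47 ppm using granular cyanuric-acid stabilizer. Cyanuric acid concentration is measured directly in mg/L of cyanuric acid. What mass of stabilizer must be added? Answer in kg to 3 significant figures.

10.5 kg

Volume: 198,000 US gal × 3.785 L/gal = 749,430 L.
CYA to add: (47 − 33) = 14 mg/L × 749,430 L = 10,490 g cyanuric acid.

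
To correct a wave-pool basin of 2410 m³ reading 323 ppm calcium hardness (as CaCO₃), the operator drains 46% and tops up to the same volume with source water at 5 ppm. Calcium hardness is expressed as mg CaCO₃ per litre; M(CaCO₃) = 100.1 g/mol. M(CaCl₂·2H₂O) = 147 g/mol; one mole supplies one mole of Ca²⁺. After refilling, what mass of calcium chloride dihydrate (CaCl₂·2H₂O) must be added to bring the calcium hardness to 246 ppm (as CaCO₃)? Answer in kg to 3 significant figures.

Volume: 2410 m³ = 2,410,000 L.
After draining 46% and refilling: 323 × 0.54 + 5 × 0.46 = 176.72 ppm.
Deficit to target: 246 − 176.72 = 69.28 mg/L.
As CaCO₃: 69.28 mg/L × 2,410,000 L = 167,000 g; ÷ 100.1 = 1668 mol Ca²⁺.
Mass: 1668 × 147 = 245,200 g.

245 kg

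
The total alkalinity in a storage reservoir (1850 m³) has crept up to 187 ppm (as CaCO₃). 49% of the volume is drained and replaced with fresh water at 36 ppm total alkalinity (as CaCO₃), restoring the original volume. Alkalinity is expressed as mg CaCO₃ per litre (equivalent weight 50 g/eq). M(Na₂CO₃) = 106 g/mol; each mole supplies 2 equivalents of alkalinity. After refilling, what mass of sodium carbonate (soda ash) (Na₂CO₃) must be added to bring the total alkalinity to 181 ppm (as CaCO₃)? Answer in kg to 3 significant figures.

Volume: 1850 m³ = 1,850,000 L.
After draining 49% and refilling: 187 × 0.51 + 36 × 0.49 = 113.01 ppm.
Deficit to target: 181 − 113.01 = 67.99 mg/L.
As CaCO₃: 67.99 mg/L × 1,850,000 L = 125,800 g; ÷ 50 g/eq ÷ 2 = 1258 mol Na₂CO₃.
Mass: 1258 × 106 = 133,300 g.

133 kg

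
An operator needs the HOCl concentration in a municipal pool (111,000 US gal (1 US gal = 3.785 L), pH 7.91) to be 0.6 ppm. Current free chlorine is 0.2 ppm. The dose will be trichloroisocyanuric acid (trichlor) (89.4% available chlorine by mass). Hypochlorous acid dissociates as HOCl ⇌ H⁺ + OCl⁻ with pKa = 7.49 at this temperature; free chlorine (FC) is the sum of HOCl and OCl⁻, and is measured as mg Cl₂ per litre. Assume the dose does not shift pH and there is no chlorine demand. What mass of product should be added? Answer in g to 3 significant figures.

930 g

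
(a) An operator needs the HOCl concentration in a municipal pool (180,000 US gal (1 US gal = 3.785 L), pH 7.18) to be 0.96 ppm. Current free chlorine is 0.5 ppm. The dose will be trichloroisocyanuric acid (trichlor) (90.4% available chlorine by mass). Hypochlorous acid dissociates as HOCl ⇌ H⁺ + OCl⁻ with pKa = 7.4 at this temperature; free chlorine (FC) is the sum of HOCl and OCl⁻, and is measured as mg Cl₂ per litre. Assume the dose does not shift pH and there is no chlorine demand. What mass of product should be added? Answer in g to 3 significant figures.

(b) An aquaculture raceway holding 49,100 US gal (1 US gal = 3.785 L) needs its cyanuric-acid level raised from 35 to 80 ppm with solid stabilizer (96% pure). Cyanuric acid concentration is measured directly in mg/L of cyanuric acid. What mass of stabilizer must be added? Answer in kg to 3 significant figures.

(a) Volume: 180,000 US gal × 3.785 L/gal = 681,300 L.
(a) [OCl⁻]/[HOCl] = 10^(pH − pKa) = 10^(7.18 − 7.4) = 0.6026; fraction as HOCl = 1/(1 + 0.6026) = 0.624.
(a) Free chlorine required for 0.96 ppm HOCl: 0.96 / 0.624 = 1.538 ppm.
(a) FC to add: 1.538 − 0.5 = 1.038 mg/L as Cl₂.
(a) Cl₂ equivalent: 1.038 mg/L × 681,300 L = 707.5 g.
(a) Product at 90.4% available Cl: 707.5 / 0.904 = 782.6 g.

(b) Volume: 49,100 US gal × 3.785 L/gal = 185,844 L.
(b) CYA to add: (80 − 35) = 45 mg/L × 185,844 L = 8363 g cyanuric acid.
(b) At 96% purity: 8363 / 0.96 = 8711 g product.

(a) 783 g; (b) 8.71 kg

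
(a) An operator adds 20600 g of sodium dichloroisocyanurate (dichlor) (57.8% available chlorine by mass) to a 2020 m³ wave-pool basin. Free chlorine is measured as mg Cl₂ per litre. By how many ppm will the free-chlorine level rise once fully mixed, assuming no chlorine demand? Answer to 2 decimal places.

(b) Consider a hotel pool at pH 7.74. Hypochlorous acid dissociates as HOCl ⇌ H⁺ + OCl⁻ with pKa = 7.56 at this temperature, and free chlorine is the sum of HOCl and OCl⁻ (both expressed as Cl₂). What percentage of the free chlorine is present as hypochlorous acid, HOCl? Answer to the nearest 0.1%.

(a) 5.89 ppm; (b) 39.8%

(a) Volume: 2020 m³ = 2,020,000 L.
(a) Available chlorine delivered: 20,600 g × 0.578 = 11,910 g as Cl₂.
(a) Concentration rise: 11,910 g / 2,020,000 L = 5.894 mg/L = 5.89 ppm.

(b) [OCl⁻]/[HOCl] = 10^(pH − pKa) = 10^(7.74 − 7.56) = 10^0.18 = 1.514.
(b) Fraction as HOCl = 1 / (1 + 1.514) = 0.3978.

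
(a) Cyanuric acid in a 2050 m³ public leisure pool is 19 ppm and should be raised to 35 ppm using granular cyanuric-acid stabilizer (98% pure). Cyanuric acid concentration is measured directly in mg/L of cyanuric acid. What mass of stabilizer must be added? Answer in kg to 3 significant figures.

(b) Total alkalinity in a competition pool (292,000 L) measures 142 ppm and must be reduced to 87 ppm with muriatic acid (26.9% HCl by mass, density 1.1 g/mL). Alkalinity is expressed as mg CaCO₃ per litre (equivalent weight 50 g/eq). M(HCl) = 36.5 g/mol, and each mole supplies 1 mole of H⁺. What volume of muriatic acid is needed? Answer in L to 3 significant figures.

(a) 33.5 kg; (b) 39.6 L

(a) Volume: 2050 m³ = 2,050,000 L.
(a) CYA to add: (35 − 19) = 16 mg/L × 2,050,000 L = 32,800 g cyanuric acid.
(a) At 98% purity: 32,800 / 0.98 = 33,470 g product.

(b) Alkalinity to neutralize: (142 − 87) = 55 mg/L as CaCO₃ × 292,000 L = 16,060 g as CaCO₃.
(b) Equivalents of H⁺ required: 16,060 ÷ 50 g/eq = 321.2 eq = 321.2 mol HCl.
(b) Mass of HCl: 321.2 × 36.5 = 11,720 g.
(b) Mass of 26.9% solution: 11,720 / 0.269 = 43,580 g.
(b) Volume: 43,580 g ÷ 1.1 g/mL = 39,620 mL.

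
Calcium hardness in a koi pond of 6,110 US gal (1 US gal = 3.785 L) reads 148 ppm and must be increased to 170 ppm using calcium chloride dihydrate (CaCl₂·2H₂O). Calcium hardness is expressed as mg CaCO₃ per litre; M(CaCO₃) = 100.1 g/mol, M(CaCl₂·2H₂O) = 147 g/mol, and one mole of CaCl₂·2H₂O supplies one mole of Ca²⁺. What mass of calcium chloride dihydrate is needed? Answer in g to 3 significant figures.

747 g

Volume: 6,110 US gal × 3.785 L/gal = 23,126 L.
Hardness to add: (170 − 148) = 22 mg/L as CaCO₃ × 23,126 L = 508.8 g as CaCO₃.
Moles of Ca²⁺ (1 mol Ca²⁺ ≡ 1 mol CaCO₃): 508.8 / 100.1 g/mol = 5.083 mol.
Mass of CaCl₂·2H₂O: 5.083 × 147 = 747.2 g.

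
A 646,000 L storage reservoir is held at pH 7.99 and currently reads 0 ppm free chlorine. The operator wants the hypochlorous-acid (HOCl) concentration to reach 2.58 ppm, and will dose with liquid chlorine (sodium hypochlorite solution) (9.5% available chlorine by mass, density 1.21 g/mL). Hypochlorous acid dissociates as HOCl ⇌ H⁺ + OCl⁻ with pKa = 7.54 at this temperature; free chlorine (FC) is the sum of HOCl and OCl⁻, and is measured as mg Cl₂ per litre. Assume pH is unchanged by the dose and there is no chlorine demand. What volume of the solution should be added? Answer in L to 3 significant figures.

55.4 L

[OCl⁻]/[HOCl] = 10^(pH − pKa) = 10^(7.99 − 7.54) = 2.818; fraction as HOCl = 1/(1 + 2.818) = 0.2619.
Free chlorine required for 2.58 ppm HOCl: 2.58 / 0.2619 = 9.851 ppm.
FC to add: 9.851 − 0 = 9.851 mg/L as Cl₂.
Cl₂ equivalent: 9.851 mg/L × 646,000 L = 6364 g.
Product at 9.5% available Cl: 6364 / 0.095 = 66,990 g.
Volume: 66,990 g ÷ 1.21 g/mL = 55,360 mL.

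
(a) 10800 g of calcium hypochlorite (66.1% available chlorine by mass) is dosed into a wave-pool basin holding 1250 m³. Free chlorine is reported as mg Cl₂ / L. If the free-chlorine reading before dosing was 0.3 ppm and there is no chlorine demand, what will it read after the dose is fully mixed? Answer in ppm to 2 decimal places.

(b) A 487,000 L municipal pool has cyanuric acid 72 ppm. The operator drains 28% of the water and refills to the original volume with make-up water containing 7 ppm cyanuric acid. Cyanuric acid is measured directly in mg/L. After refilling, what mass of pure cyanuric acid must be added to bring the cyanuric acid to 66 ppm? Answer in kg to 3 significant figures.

(a) Volume: 1250 m³ = 1,250,000 L.
(a) Available chlorine delivered: 10,800 g × 0.661 = 7139 g as Cl₂.
(a) Concentration rise: 7139 g / 1,250,000 L = 5.711 mg/L = 5.71 ppm.
(a) Final FC: 0.3 + 5.71 = 6.01 ppm.

(b) After draining 28% and refilling: 72 × 0.72 + 7 × 0.28 = 53.8 ppm.
(b) Deficit to target: 66 − 53.8 = 12.2 mg/L.
(b) Mass: 12.2 mg/L × 487,000 L = 5941 g cyanuric acid.

(a) 6.01 ppm; (b) 5.94 kg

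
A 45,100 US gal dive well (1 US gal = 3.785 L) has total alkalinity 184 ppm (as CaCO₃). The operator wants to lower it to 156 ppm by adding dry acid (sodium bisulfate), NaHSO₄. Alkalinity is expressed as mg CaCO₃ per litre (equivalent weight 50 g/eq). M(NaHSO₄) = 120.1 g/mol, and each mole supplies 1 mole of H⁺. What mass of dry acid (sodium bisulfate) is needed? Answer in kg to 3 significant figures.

Volume: 45,100 US gal × 3.785 L/gal = 170,704 L.
Alkalinity to neutralize: (184 − 156) = 28 mg/L as CaCO₃ × 170,704 L = 4780 g as CaCO₃.
Equivalents of H⁺ required: 4780 ÷ 50 g/eq = 95.59 eq = 95.59 mol NaHSO₄.
Mass of NaHSO₄: 95.59 × 120.1 = 11,480 g.

11.5 kg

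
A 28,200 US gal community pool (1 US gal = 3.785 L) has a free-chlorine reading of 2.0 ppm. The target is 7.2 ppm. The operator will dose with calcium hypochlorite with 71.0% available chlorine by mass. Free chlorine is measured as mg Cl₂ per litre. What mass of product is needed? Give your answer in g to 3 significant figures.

782 g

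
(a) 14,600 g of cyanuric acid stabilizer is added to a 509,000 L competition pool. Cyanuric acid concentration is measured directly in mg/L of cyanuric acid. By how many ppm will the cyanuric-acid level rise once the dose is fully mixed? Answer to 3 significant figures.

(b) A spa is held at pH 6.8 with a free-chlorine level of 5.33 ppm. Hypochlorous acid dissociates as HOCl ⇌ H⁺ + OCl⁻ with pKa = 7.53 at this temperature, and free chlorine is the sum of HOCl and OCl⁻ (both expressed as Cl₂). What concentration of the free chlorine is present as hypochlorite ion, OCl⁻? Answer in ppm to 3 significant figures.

(a) Rise: 14,600 g / 509,000 L × 1000 = 28.68 mg/L.

(b) [OCl⁻]/[HOCl] = 10^(pH − pKa) = 10^(6.8 − 7.53) = 10^-0.73 = 0.1862.
(b) Fraction as HOCl = 1 / (1 + 0.1862) = 0.843.
(b) OCl⁻ = (1 − 0.843) × 5.33 ppm = 0.8367 ppm.

(a) 28.7 ppm; (b) 0.837 ppm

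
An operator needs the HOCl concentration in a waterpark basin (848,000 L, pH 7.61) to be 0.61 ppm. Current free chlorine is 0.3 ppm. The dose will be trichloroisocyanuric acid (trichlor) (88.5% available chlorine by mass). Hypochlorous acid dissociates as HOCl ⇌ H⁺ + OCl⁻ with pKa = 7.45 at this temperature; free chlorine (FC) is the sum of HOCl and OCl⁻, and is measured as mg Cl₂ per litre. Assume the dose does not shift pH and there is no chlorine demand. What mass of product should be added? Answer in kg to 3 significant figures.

1.14 kg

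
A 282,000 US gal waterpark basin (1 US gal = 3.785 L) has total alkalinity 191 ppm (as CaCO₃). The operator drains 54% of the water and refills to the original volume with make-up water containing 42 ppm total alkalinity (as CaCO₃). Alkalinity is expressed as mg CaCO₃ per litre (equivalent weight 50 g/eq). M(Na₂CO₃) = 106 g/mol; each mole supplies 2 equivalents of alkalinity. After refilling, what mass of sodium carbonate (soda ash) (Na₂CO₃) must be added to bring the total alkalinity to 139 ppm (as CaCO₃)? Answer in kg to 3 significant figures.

Volume: 282,000 US gal × 3.785 L/gal = 1,067,370 L.
After draining 54% and refilling: 191 × 0.46 + 42 × 0.54 = 110.54 ppm.
Deficit to target: 139 − 110.54 = 28.46 mg/L.
As CaCO₃: 28.46 mg/L × 1,067,370 L = 30,380 g; ÷ 50 g/eq ÷ 2 = 303.8 mol Na₂CO₃.
Mass: 303.8 × 106 = 32,200 g.

32.2 kg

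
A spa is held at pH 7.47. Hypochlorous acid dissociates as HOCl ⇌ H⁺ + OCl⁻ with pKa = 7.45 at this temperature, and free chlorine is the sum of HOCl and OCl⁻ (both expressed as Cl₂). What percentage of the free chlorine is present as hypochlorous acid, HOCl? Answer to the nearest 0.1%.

48.8%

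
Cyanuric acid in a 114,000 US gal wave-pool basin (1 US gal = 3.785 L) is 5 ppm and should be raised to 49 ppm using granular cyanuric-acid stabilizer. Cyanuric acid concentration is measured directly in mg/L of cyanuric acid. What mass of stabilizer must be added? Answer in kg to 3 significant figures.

19.0 kg

Volume: 114,000 US gal × 3.785 L/gal = 431,490 L.
CYA to add: (49 − 5) = 44 mg/L × 431,490 L = 18,990 g cyanuric acid.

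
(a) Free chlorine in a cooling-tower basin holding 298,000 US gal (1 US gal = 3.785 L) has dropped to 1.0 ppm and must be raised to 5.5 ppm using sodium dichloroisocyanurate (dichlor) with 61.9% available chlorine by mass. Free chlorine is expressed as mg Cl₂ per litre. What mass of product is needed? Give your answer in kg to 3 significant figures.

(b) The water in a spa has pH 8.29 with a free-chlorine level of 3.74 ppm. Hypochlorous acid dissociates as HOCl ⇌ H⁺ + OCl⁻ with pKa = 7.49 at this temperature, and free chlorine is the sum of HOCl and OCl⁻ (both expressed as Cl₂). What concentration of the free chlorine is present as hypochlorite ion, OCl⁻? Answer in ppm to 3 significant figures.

(a) Volume: 298,000 US gal × 3.785 L/gal = 1,127,930 L.
(a) Chlorine deficit: 5.5 − 1.0 = 4.5 ppm = 4.5 mg/L as Cl₂.
(a) Cl₂ equivalent needed: 4.5 mg/L × 1,127,930 L = 5,076,000 mg = 5076 g.
(a) Product at 61.9% available chlorine: 5076 / 0.619 = 8200 g.

(b) [OCl⁻]/[HOCl] = 10^(pH − pKa) = 10^(8.29 − 7.49) = 10^0.80 = 6.31.
(b) Fraction as HOCl = 1 / (1 + 6.31) = 0.1368.
(b) OCl⁻ = (1 − 0.1368) × 3.74 ppm = 3.228 ppm.

(a) 8.20 kg; (b) 3.23 ppm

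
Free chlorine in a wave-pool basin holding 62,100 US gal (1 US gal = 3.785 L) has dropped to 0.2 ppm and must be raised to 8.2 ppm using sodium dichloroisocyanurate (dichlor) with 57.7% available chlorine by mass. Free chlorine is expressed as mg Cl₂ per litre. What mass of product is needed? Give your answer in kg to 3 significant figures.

3.26 kg

Volume: 62,100 US gal × 3.785 L/gal = 235,048 L.
Chlorine deficit: 8.2 − 0.2 = 8 ppm = 8 mg/L as Cl₂.
Cl₂ equivalent needed: 8 mg/L × 235,048 L = 1,880,000 mg = 1880 g.
Product at 57.7% available chlorine: 1880 / 0.577 = 3259 g.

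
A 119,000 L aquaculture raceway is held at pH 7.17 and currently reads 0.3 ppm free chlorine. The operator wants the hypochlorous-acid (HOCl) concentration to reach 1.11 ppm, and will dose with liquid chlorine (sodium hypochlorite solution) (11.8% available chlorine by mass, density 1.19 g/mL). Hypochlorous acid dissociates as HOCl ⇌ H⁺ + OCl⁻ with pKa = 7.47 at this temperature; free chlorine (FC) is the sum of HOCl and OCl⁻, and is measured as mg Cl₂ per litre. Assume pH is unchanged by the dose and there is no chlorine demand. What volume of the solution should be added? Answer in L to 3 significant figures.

1.16 L

[OCl⁻]/[HOCl] = 10^(pH − pKa) = 10^(7.17 − 7.47) = 0.5012; fraction as HOCl = 1/(1 + 0.5012) = 0.6661.
Free chlorine required for 1.11 ppm HOCl: 1.11 / 0.6661 = 1.666 ppm.
FC to add: 1.666 − 0.3 = 1.366 mg/L as Cl₂.
Cl₂ equivalent: 1.366 mg/L × 119,000 L = 162.6 g.
Product at 11.8% available Cl: 162.6 / 0.118 = 1378 g.
Volume: 1378 g ÷ 1.19 g/mL = 1158 mL.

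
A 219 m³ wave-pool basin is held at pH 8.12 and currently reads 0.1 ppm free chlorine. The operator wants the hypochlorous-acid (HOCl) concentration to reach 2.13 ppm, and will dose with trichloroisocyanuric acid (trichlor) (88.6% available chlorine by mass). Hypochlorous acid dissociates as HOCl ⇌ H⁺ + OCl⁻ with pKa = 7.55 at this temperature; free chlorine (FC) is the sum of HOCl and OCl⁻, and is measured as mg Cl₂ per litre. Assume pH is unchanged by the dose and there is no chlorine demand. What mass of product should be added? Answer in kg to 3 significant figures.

Volume: 219 m³ = 219,000 L.
[OCl⁻]/[HOCl] = 10^(pH − pKa) = 10^(8.12 − 7.55) = 3.715; fraction as HOCl = 1/(1 + 3.715) = 0.2121.
Free chlorine required for 2.13 ppm HOCl: 2.13 / 0.2121 = 10.04 ppm.
FC to add: 10.04 − 0.1 = 9.944 mg/L as Cl₂.
Cl₂ equivalent: 9.944 mg/L × 219,000 L = 2178 g.
Product at 88.6% available Cl: 2178 / 0.886 = 2458 g.

2.46 kg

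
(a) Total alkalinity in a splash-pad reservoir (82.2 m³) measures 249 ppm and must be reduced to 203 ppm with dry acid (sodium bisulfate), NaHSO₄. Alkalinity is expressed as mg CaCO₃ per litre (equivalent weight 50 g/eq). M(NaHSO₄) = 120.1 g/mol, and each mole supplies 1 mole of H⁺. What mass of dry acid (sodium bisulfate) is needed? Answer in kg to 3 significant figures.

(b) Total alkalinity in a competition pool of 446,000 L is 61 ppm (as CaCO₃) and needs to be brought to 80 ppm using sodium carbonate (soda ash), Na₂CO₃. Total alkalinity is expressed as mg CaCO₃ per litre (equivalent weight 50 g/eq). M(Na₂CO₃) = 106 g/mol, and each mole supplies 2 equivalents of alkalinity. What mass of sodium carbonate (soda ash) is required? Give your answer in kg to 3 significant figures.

(a) 9.08 kg; (b) 8.98 kg

(a) Volume: 82.2 m³ = 82,200 L.
(a) Alkalinity to neutralize: (249 − 203) = 46 mg/L as CaCO₃ × 82,200 L = 3781 g as CaCO₃.
(a) Equivalents of H⁺ required: 3781 ÷ 50 g/eq = 75.62 eq = 75.62 mol NaHSO₄.
(a) Mass of NaHSO₄: 75.62 × 120.1 = 9082 g.

(b) Alkalinity to add: (80 − 61) = 19 mg/L as CaCO₃ × 446,000 L = 8474 g as CaCO₃.
(b) Equivalents: 8474 g ÷ 50 g/eq = 169.5 eq.
(b) Each mole of Na₂CO₃ supplies 2 eq, so 169.5 / 2 = 84.74 mol.
(b) Mass: 84.74 mol × 106 g/mol = 8982 g.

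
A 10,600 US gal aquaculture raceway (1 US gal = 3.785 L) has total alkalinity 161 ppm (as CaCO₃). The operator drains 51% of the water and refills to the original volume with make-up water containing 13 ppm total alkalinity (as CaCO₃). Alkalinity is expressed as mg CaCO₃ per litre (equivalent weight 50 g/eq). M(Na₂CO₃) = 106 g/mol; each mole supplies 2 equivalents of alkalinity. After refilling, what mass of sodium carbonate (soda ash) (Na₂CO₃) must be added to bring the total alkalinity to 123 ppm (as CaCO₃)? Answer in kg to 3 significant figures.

Volume: 10,600 US gal × 3.785 L/gal = 40,121 L.
After draining 51% and refilling: 161 × 0.49 + 13 × 0.51 = 85.52 ppm.
Deficit to target: 123 − 85.52 = 37.48 mg/L.
As CaCO₃: 37.48 mg/L × 40,121 L = 1504 g; ÷ 50 g/eq ÷ 2 = 15.04 mol Na₂CO₃.
Mass: 15.04 × 106 = 1594 g.

1.59 kg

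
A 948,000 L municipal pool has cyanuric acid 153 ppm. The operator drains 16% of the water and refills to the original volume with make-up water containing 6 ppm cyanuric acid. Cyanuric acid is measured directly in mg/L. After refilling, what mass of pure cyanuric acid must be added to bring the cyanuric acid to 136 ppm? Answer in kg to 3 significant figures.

After draining 16% and refilling: 153 × 0.84 + 6 × 0.16 = 129.48 ppm.
Deficit to target: 136 − 129.48 = 6.52 mg/L.
Mass: 6.52 mg/L × 948,000 L = 6181 g cyanuric acid.

6.18 kg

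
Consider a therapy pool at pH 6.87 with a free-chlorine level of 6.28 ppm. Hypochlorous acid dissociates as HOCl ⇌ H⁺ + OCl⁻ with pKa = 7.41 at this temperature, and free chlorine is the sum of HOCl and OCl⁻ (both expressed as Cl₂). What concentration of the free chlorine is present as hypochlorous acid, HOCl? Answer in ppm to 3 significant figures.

4.87 ppm

[OCl⁻]/[HOCl] = 10^(pH − pKa) = 10^(6.87 − 7.41) = 10^-0.54 = 0.2884.
Fraction as HOCl = 1 / (1 + 0.2884) = 0.7762.
HOCl = 0.7762 × 6.28 ppm = 4.874 ppm.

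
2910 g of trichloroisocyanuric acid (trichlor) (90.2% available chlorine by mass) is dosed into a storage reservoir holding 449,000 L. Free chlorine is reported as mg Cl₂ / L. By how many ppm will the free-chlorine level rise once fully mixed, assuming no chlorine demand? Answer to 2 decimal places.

5.85 ppm

Available chlorine delivered: 2910 g × 0.902 = 2625 g as Cl₂.
Concentration rise: 2625 g / 449,000 L = 5.846 mg/L = 5.85 ppm.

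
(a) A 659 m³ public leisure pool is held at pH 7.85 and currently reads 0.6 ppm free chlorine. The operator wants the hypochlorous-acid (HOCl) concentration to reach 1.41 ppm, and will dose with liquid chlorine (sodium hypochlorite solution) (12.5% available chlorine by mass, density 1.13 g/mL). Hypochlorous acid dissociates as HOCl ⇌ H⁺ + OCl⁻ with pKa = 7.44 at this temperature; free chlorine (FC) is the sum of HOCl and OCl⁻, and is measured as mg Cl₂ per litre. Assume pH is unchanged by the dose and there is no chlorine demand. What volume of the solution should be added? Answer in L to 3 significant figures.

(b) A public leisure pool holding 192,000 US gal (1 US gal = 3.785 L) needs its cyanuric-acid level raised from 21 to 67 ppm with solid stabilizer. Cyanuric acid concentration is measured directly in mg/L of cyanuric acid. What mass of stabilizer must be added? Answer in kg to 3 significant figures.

(a) Volume: 659 m³ = 659,000 L.
(a) [OCl⁻]/[HOCl] = 10^(pH − pKa) = 10^(7.85 − 7.44) = 2.57; fraction as HOCl = 1/(1 + 2.57) = 0.2801.
(a) Free chlorine required for 1.41 ppm HOCl: 1.41 / 0.2801 = 5.034 ppm.
(a) FC to add: 5.034 − 0.6 = 4.434 mg/L as Cl₂.
(a) Cl₂ equivalent: 4.434 mg/L × 659,000 L = 2922 g.
(a) Product at 12.5% available Cl: 2922 / 0.125 = 23,380 g.
(a) Volume: 23,380 g ÷ 1.13 g/mL = 20,690 mL.

(b) Volume: 192,000 US gal × 3.785 L/gal = 726,720 L.
(b) CYA to add: (67 − 21) = 46 mg/L × 726,720 L = 33,430 g cyanuric acid.

(a) 20.7 L; (b) 33.4 kg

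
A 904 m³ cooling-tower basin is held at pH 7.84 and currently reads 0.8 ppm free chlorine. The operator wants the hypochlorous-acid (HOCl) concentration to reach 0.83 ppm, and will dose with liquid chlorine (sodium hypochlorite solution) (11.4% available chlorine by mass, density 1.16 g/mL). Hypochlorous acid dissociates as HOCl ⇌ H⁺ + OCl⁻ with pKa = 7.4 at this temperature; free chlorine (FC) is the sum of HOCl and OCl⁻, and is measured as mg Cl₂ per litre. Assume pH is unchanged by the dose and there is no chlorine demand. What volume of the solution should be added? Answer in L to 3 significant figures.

15.8 L

Volume: 904 m³ = 904,000 L.
[OCl⁻]/[HOCl] = 10^(pH − pKa) = 10^(7.84 − 7.4) = 2.754; fraction as HOCl = 1/(1 + 2.754) = 0.2664.
Free chlorine required for 0.83 ppm HOCl: 0.83 / 0.2664 = 3.116 ppm.
FC to add: 3.116 − 0.8 = 2.316 mg/L as Cl₂.
Cl₂ equivalent: 2.316 mg/L × 904,000 L = 2094 g.
Product at 11.4% available Cl: 2094 / 0.114 = 18,370 g.
Volume: 18,370 g ÷ 1.16 g/mL = 15,830 mL.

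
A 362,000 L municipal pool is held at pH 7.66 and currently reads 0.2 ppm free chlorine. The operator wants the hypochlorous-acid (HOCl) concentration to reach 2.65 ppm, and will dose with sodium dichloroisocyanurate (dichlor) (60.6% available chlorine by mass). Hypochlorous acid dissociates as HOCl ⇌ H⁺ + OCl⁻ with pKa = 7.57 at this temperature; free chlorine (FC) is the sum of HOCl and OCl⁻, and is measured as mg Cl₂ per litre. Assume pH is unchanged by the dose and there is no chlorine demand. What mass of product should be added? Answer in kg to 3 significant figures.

[OCl⁻]/[HOCl] = 10^(pH − pKa) = 10^(7.66 − 7.57) = 1.23; fraction as HOCl = 1/(1 + 1.23) = 0.4484.
Free chlorine required for 2.65 ppm HOCl: 2.65 / 0.4484 = 5.91 ppm.
FC to add: 5.91 − 0.2 = 5.71 mg/L as Cl₂.
Cl₂ equivalent: 5.71 mg/L × 362,000 L = 2067 g.
Product at 60.6% available Cl: 2067 / 0.606 = 3411 g.

3.41 kg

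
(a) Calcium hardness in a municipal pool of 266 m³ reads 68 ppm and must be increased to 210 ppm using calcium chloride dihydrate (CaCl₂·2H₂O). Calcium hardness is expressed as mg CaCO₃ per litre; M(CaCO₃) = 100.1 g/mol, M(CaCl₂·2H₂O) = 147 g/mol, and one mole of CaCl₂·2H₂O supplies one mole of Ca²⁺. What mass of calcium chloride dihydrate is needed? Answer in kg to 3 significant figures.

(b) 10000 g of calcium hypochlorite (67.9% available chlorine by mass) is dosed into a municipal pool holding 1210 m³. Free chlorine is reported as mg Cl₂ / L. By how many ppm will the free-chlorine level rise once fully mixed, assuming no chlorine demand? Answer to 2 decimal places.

(a) 55.5 kg; (b) 5.61 ppm

(a) Volume: 266 m³ = 266,000 L.
(a) Hardness to add: (210 − 68) = 142 mg/L as CaCO₃ × 266,000 L = 37,770 g as CaCO₃.
(a) Moles of Ca²⁺ (1 mol Ca²⁺ ≡ 1 mol CaCO₃): 37,770 / 100.1 g/mol = 377.3 mol.
(a) Mass of CaCl₂·2H₂O: 377.3 × 147 = 55,470 g.

(b) Volume: 1210 m³ = 1,210,000 L.
(b) Available chlorine delivered: 10,000 g × 0.679 = 6790 g as Cl₂.
(b) Concentration rise: 6790 g / 1,210,000 L = 5.612 mg/L = 5.61 ppm.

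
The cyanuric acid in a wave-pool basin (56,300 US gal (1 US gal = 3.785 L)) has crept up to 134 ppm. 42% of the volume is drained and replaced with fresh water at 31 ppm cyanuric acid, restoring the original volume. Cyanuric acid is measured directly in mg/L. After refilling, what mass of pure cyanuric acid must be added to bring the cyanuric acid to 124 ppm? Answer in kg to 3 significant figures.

7.09 kg

Volume: 56,300 US gal × 3.785 L/gal = 213,096 L.
After draining 42% and refilling: 134 × 0.58 + 31 × 0.42 = 90.74 ppm.
Deficit to target: 124 − 90.74 = 33.26 mg/L.
Mass: 33.26 mg/L × 213,096 L = 7088 g cyanuric acid.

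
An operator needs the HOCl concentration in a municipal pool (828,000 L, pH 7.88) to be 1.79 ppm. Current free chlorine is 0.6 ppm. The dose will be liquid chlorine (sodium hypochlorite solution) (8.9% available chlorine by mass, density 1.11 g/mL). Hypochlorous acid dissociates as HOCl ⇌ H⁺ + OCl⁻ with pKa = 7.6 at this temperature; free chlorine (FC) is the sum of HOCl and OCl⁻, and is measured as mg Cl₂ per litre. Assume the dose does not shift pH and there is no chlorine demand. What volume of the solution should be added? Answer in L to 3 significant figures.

38.6 L

[OCl⁻]/[HOCl] = 10^(pH − pKa) = 10^(7.88 − 7.6) = 1.905; fraction as HOCl = 1/(1 + 1.905) = 0.3442.
Free chlorine required for 1.79 ppm HOCl: 1.79 / 0.3442 = 5.201 ppm.
FC to add: 5.201 − 0.6 = 4.601 mg/L as Cl₂.
Cl₂ equivalent: 4.601 mg/L × 828,000 L = 3809 g.
Product at 8.9% available Cl: 3809 / 0.089 = 42,800 g.
Volume: 42,800 g ÷ 1.11 g/mL = 38,560 mL.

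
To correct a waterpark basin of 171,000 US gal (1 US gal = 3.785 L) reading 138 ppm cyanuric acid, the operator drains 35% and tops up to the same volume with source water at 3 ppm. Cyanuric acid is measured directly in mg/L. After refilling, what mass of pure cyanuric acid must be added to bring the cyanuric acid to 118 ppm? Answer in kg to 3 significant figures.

Volume: 171,000 US gal × 3.785 L/gal = 647,235 L.
After draining 35% and refilling: 138 × 0.65 + 3 × 0.35 = 90.75 ppm.
Deficit to target: 118 − 90.75 = 27.25 mg/L.
Mass: 27.25 mg/L × 647,235 L = 17,640 g cyanuric acid.

17.6 kg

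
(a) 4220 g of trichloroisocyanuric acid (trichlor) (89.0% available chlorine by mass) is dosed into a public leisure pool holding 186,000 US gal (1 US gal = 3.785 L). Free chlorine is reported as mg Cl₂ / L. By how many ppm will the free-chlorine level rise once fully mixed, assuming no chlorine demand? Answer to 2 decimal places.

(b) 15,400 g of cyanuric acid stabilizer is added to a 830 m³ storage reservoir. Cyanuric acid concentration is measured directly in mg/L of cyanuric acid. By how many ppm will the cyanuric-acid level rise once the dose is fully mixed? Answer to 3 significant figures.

(a) 5.33 ppm; (b) 18.6 ppm

(a) Volume: 186,000 US gal × 3.785 L/gal = 704,010 L.
(a) Available chlorine delivered: 4220 g × 0.89 = 3756 g as Cl₂.
(a) Concentration rise: 3756 g / 704,010 L = 5.335 mg/L = 5.33 ppm.

(b) Volume: 830 m³ = 830,000 L.
(b) Rise: 15,400 g / 830,000 L × 1000 = 18.55 mg/L.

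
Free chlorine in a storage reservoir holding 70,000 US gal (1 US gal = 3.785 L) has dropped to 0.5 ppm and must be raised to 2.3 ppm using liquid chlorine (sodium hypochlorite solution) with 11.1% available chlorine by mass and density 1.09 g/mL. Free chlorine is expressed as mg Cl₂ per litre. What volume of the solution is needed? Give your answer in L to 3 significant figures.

Volume: 70,000 US gal × 3.785 L/gal = 264,950 L.
Chlorine deficit: 2.3 − 0.5 = 1.8 ppm = 1.8 mg/L as Cl₂.
Cl₂ equivalent needed: 1.8 mg/L × 264,950 L = 476,900 mg = 476.9 g.
Product at 11.1% available chlorine: 476.9 / 0.111 = 4296 g.
Volume at density 1.09 g/mL: 4296 g ÷ 1.09 g/mL = 3942 mL.

3.94 L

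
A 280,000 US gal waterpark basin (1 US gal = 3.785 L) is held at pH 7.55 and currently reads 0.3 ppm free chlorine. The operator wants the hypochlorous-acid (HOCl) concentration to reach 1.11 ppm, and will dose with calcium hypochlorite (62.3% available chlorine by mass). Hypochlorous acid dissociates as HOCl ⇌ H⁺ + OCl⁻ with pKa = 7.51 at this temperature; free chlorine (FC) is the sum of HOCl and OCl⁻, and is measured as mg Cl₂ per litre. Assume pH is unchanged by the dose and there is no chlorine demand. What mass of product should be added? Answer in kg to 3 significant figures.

3.45 kg

Volume: 280,000 US gal × 3.785 L/gal = 1,059,800 L.
[OCl⁻]/[HOCl] = 10^(pH − pKa) = 10^(7.55 − 7.51) = 1.096; fraction as HOCl = 1/(1 + 1.096) = 0.477.
Free chlorine required for 1.11 ppm HOCl: 1.11 / 0.477 = 2.327 ppm.
FC to add: 2.327 − 0.3 = 2.027 mg/L as Cl₂.
Cl₂ equivalent: 2.027 mg/L × 1,059,800 L = 2148 g.
Product at 62.3% available Cl: 2148 / 0.623 = 3448 g.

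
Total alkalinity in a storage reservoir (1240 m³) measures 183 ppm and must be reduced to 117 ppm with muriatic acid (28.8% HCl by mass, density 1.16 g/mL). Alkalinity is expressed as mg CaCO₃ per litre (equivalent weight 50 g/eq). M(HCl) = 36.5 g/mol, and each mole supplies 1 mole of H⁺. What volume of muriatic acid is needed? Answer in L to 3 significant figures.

Volume: 1240 m³ = 1,240,000 L.
Alkalinity to neutralize: (183 − 117) = 66 mg/L as CaCO₃ × 1,240,000 L = 81,840 g as CaCO₃.
Equivalents of H⁺ required: 81,840 ÷ 50 g/eq = 1637 eq = 1637 mol HCl.
Mass of HCl: 1637 × 36.5 = 59,740 g.
Mass of 28.8% solution: 59,740 / 0.288 = 207,400 g.
Volume: 207,400 g ÷ 1.16 g/mL = 178,800 mL.

179 L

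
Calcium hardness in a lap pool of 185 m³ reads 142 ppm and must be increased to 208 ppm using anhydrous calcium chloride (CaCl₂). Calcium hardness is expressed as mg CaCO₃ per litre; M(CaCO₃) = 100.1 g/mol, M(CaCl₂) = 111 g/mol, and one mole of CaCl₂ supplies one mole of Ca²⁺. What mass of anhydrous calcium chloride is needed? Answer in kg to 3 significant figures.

13.5 kg

Volume: 185 m³ = 185,000 L.
Hardness to add: (208 − 142) = 66 mg/L as CaCO₃ × 185,000 L = 12,210 g as CaCO₃.
Moles of Ca²⁺ (1 mol Ca²⁺ ≡ 1 mol CaCO₃): 12,210 / 100.1 g/mol = 122 mol.
Mass of CaCl₂: 122 × 111 = 13,540 g.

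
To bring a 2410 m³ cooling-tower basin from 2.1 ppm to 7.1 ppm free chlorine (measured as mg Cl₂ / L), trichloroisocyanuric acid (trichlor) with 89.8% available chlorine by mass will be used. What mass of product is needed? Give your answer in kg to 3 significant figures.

13.4 kg

Volume: 2410 m³ = 2,410,000 L.
Chlorine deficit: 7.1 − 2.1 = 5 ppm = 5 mg/L as Cl₂.
Cl₂ equivalent needed: 5 mg/L × 2,410,000 L = 12,050,000 mg = 12,050 g.
Product at 89.8% available chlorine: 12,050 / 0.898 = 13,420 g.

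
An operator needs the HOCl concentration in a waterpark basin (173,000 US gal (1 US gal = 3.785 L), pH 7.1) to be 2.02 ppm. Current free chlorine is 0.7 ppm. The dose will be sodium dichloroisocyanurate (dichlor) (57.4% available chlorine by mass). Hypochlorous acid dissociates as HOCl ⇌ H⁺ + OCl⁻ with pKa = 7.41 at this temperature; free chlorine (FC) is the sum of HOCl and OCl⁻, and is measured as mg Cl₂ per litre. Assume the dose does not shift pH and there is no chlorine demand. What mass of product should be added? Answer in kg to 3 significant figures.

2.63 kg

Volume: 173,000 US gal × 3.785 L/gal = 654,805 L.
[OCl⁻]/[HOCl] = 10^(pH − pKa) = 10^(7.1 − 7.41) = 0.4898; fraction as HOCl = 1/(1 + 0.4898) = 0.6712.
Free chlorine required for 2.02 ppm HOCl: 2.02 / 0.6712 = 3.009 ppm.
FC to add: 3.009 − 0.7 = 2.309 mg/L as Cl₂.
Cl₂ equivalent: 2.309 mg/L × 654,805 L = 1512 g.
Product at 57.4% available Cl: 1512 / 0.574 = 2634 g.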